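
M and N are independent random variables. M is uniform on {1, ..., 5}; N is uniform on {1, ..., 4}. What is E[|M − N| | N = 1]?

Outcomes with N = 1: (1,1), (2,1), (3,1), (4,1), (5,1), each with probability 1/20.
E[|M − N| | N = 1] = (0 + 1 + 2 + 3 + 4) / 5 = 2.

2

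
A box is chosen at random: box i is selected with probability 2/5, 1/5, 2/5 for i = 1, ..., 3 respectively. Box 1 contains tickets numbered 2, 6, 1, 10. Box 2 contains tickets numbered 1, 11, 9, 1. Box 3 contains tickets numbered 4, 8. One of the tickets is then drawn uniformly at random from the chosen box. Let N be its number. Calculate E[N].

E[N | box 1] = (2+6+1+10)/4 = 19/4.
E[N | box 2] = (1+11+9+1)/4 = 11/2.
E[N | box 3] = (4+8)/2 = 6.
E[N] = (2/5)·(19/4) + (1/5)·(11/2) + (2/5)·(6) = 27/5.

27/5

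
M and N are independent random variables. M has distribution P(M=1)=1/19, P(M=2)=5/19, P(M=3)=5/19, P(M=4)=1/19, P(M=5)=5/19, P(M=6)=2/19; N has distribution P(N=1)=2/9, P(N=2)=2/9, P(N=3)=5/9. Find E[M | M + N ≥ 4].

579/157

P(M + N ≥ 4) = 157/171.
Summing M·P(x,y) over outcomes with M + N ≥ 4 gives 193/57.
E[M | M + N ≥ 4] = (193/57) / (157/171) = 579/157.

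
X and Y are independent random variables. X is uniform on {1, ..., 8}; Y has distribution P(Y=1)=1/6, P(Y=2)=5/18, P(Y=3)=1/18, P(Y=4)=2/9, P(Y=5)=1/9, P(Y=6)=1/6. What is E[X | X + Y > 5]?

581/111

P(X + Y > 5) = 37/48.
Summing X·P(x,y) over outcomes with X + Y > 5 gives 581/144.
E[X | X + Y > 5] = (581/144) / (37/48) = 581/111.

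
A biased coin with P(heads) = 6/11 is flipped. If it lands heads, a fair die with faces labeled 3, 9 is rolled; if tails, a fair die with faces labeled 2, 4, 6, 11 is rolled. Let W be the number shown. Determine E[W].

259/44

E[W | heads] = (3+9)/2 = 6.
E[W | tails] = (2+4+6+11)/4 = 23/4.
E[W] = (6/11)·(6) + (5/11)·(23/4) = 259/44.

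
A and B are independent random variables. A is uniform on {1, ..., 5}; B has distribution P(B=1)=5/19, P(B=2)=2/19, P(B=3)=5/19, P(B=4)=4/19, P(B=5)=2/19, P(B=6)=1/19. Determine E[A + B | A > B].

P(A > B) = 8/19.
Summing (A+B)·P(x,y) over outcomes with A > B gives 237/95.
E[A + B | A > B] = (237/95) / (8/19) = 237/40.

237/40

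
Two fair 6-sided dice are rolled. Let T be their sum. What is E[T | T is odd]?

7

P(T is odd) = 1/2.
Σ over the event: 3·1/18 + 5·1/9 + 7·1/6 + 9·1/9 + 11·1/18 = 7/2.
E[T | T is odd] = (7/2) / (1/2) = 7.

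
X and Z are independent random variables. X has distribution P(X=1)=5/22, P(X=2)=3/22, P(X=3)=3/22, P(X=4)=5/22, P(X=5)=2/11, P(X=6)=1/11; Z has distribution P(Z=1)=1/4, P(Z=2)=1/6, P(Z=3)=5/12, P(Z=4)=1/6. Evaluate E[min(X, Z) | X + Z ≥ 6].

P(X + Z ≥ 6) = 6/11.
Summing min(X,Z)·P(x,y) over outcomes with X + Z ≥ 6 gives 65/44.
E[min(X, Z) | X + Z ≥ 6] = (65/44) / (6/11) = 65/24.

65/24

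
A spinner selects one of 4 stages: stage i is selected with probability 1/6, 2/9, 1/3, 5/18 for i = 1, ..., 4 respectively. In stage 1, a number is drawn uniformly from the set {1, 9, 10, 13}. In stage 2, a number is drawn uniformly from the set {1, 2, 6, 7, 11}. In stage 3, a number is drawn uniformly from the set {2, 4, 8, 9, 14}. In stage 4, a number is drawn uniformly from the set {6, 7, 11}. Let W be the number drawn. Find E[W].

E[W | stage 1] = (1+9+10+13)/4 = 33/4.
E[W | stage 2] = (1+2+6+7+11)/5 = 27/5.
E[W | stage 3] = (2+4+8+9+14)/5 = 37/5.
E[W | stage 4] = (6+7+11)/3 = 8.
E[W] = (1/6)·(33/4) + (2/9)·(27/5) + (1/3)·(37/5) + (5/18)·(8) = 523/72.

523/72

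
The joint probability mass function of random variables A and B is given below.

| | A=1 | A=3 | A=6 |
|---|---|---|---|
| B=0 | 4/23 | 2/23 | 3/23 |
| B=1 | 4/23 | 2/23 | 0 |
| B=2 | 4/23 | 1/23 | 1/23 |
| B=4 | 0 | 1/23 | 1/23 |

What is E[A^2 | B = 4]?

P(B = 4) = 2/23.
Summing A^2·P(A=x,B=y) over the conditioning event gives 45/23.
E[A^2 | B = 4] = (45/23) / (2/23) = 45/2.

45/2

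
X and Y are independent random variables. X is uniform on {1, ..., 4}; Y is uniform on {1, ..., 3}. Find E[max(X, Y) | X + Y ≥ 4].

29/9

Outcomes with X + Y ≥ 4: (1,3), (2,2), (2,3), (3,1), (3,2), (3,3), (4,1), (4,2), (4,3), each with probability 1/12.
E[max(X, Y) | X + Y ≥ 4] = (3 + 2 + 3 + 3 + 3 + 3 + 4 + 4 + 4) / 9 = 29/9.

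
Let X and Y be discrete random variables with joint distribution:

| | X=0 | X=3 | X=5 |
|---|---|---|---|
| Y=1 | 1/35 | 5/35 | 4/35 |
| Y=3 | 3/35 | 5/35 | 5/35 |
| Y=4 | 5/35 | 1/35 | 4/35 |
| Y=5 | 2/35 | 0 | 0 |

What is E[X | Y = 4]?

P(Y = 4) = 2/7.
Σ X·P over the event = 0·(5/35) + 3·(1/35) + 5·(4/35) = 23/35.
E[X | Y = 4] = (23/35) / (2/7) = 23/10.

23/10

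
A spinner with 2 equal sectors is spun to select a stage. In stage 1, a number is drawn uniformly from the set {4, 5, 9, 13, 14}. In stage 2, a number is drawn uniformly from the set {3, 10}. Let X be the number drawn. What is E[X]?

31/4

E[X | stage 1] = (4+5+9+13+14)/5 = 9.
E[X | stage 2] = (3+10)/2 = 13/2.
By the law of total expectation,
E[X] = (1/2)·(9) + (1/2)·(13/2) = 31/4.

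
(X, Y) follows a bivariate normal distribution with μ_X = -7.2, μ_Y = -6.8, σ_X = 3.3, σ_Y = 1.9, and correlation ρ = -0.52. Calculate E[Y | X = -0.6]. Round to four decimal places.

-8.7760

E[Y | X=x] = μ_Y + ρ(σ_Y/σ_X)(x − μ_X) for jointly normal variables.
E[Y | X=-0.6] = -6.8 + (-0.52)·(1.9/3.3)·(-0.6 − (-7.2)) = -6.8 + (-0.29939)·(6.6) = -8.7760.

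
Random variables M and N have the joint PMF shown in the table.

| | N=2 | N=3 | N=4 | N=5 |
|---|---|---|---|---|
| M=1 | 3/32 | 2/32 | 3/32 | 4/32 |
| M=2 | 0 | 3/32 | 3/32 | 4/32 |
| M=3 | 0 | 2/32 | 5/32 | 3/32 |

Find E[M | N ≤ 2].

P(N ≤ 2) = 3/32.
Summing M·P(M=x,N=y) over the conditioning event gives 3/32.
E[M | N ≤ 2] = (3/32) / (3/32) = 1.

1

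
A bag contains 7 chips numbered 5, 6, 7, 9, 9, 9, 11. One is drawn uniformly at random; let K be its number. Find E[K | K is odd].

P(K is odd) = 6/7.
Σ over the event: 5·1/7 + 7·1/7 + 9·3/7 + 11·1/7 = 50/7.
E[K | K is odd] = (50/7) / (6/7) = 25/3.

25/3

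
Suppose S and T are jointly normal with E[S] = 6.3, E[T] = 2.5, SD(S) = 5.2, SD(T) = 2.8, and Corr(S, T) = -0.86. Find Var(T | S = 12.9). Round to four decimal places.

2.0415

Var(T | S=x) = (1 − ρ²)·σ_T².
Var(T | S=12.9) = (2.8)²·(1 − (-0.86)²) = 7.84·0.2604 = 2.0415.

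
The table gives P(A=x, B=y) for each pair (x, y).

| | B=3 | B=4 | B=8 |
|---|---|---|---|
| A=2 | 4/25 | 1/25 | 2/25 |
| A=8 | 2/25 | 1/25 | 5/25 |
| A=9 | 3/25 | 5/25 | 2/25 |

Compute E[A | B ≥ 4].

P(B ≥ 4) = 16/25.
Σ A·P over the event = 2·(1/25) + 2·(2/25) + 8·(1/25) + 8·(5/25) + 9·(5/25) + 9·(2/25) = 117/25.
E[A | B ≥ 4] = (117/25) / (16/25) = 117/16.

117/16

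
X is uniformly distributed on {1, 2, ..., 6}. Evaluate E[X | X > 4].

11/2

Given X > 4, X is equally likely to be any of {5, 6}.
E[X | X > 4] = (5 + 6) / 2 = 11/2.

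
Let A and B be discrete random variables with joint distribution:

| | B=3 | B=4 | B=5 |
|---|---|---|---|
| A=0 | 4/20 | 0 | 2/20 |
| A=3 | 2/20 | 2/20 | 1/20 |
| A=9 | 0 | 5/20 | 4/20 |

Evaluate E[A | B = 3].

1

P(B = 3) = 3/10.
Σ A·P over the event = 0·(4/20) + 3·(2/20) = 3/10.
E[A | B = 3] = (3/10) / (3/10) = 1.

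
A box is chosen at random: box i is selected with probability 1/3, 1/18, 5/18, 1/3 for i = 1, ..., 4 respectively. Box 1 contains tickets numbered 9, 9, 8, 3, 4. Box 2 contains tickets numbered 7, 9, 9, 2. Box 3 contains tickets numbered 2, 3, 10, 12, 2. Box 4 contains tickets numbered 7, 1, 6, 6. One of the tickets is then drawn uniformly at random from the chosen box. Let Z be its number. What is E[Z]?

2107/360

E[Z | box 1] = (9+9+8+3+4)/5 = 33/5.
E[Z | box 2] = (7+9+9+2)/4 = 27/4.
E[Z | box 3] = (2+3+10+12+2)/5 = 29/5.
E[Z | box 4] = (7+1+6+6)/4 = 5.
E[Z] = (1/3)·(33/5) + (1/18)·(27/4) + (5/18)·(29/5) + (1/3)·(5) = 2107/360.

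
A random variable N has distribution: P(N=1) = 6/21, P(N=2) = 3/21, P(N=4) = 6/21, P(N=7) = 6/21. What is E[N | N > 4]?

7

P(N > 4) = 2/7.
Σ over the event: 7·2/7 = 2.
E[N | N > 4] = (2) / (2/7) = 7.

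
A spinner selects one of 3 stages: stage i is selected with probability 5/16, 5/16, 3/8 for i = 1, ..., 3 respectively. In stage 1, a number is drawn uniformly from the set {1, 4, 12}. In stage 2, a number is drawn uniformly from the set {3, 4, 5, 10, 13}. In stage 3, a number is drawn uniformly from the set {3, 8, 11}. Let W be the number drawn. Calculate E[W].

E[W | stage 1] = (1+4+12)/3 = 17/3.
E[W | stage 2] = (3+4+5+10+13)/5 = 7.
E[W | stage 3] = (3+8+11)/3 = 22/3.
E[W] = (5/16)·(17/3) + (5/16)·(7) + (3/8)·(22/3) = 161/24.

161/24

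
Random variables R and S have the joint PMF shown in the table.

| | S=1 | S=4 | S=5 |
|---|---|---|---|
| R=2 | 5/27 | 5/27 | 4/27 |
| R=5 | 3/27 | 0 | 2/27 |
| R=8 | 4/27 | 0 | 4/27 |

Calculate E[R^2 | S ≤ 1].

P(S ≤ 1) = 4/9.
Σ R^2·P over the event = 4·(5/27) + 25·(3/27) + 64·(4/27) = 13.
E[R^2 | S ≤ 1] = (13) / (4/9) = 117/4.

117/4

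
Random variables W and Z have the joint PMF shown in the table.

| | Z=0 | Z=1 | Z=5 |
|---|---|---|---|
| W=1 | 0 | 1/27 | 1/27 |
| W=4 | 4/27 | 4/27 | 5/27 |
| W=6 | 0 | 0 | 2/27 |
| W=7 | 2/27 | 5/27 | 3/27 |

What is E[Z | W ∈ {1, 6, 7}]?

18/7

P(W ∈ {1, 6, 7}) = 14/27.
Σ Z·P over the event = 1·(1/27) + 5·(1/27) + 5·(2/27) + 0·(2/27) + 1·(5/27) + 5·(3/27) = 4/3.
E[Z | W ∈ {1, 6, 7}] = (4/3) / (14/27) = 18/7.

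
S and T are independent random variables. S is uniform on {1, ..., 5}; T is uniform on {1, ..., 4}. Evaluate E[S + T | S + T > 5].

7

Outcomes with S + T > 5: (2,4), (3,3), (3,4), (4,2), (4,3), (4,4), (5,1), (5,2), (5,3), (5,4), each with probability 1/20.
E[S + T | S + T > 5] = (6 + 6 + 7 + 6 + 7 + 8 + 6 + 7 + 8 + 9) / 10 = 7.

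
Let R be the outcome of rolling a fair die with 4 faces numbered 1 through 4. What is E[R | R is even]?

3

Given R is even, R is equally likely to be any of {2, 4}.
E[R | R is even] = (2 + 4) / 2 = 3.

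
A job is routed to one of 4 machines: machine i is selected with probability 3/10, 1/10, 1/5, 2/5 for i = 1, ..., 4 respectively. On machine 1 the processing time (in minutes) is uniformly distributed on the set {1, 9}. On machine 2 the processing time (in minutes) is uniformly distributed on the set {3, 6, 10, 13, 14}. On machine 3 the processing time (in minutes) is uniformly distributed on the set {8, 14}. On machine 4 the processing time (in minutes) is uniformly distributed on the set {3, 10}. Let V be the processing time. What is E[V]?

361/50

E[V | machine 1] = (1+9)/2 = 5.
E[V | machine 2] = (3+6+10+13+14)/5 = 46/5.
E[V | machine 3] = (8+14)/2 = 11.
E[V | machine 4] = (3+10)/2 = 13/2.
E[V] = (3/10)·(5) + (1/10)·(46/5) + (1/5)·(11) + (2/5)·(13/2) = 361/50.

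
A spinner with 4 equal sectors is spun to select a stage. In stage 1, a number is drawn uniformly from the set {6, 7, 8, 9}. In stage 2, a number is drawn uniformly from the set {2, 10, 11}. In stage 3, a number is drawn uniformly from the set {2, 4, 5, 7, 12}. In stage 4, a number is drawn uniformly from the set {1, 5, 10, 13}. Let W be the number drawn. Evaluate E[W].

E[W | stage 1] = (6+7+8+9)/4 = 15/2.
E[W | stage 2] = (2+10+11)/3 = 23/3.
E[W | stage 3] = (2+4+5+7+12)/5 = 6.
E[W | stage 4] = (1+5+10+13)/4 = 29/4.
By the law of total expectation,
E[W] = (1/4)·(15/2) + (1/4)·(23/3) + (1/4)·(6) + (1/4)·(29/4) = 341/48.

341/48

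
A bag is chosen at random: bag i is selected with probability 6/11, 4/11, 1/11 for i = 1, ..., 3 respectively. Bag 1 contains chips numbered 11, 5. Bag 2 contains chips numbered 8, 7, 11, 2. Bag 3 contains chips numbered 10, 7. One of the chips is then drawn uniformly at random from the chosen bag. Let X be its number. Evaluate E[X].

E[X | bag 1] = (11+5)/2 = 8.
E[X | bag 2] = (8+7+11+2)/4 = 7.
E[X | bag 3] = (10+7)/2 = 17/2.
E[X] = (6/11)·(8) + (4/11)·(7) + (1/11)·(17/2) = 169/22.

169/22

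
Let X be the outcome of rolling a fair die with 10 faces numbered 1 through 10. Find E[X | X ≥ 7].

Given X ≥ 7, X is equally likely to be any of {7, 8, 9, 10}.
E[X | X ≥ 7] = (7 + 8 + 9 + 10) / 4 = 17/2.

17/2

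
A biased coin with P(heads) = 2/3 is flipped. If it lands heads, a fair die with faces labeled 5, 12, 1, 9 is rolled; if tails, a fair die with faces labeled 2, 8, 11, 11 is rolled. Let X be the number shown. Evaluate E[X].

E[X | heads] = (5+12+1+9)/4 = 27/4.
E[X | tails] = (2+8+11+11)/4 = 8.
By the law of total expectation,
E[X] = (2/3)·(27/4) + (1/3)·(8) = 43/6.

43/6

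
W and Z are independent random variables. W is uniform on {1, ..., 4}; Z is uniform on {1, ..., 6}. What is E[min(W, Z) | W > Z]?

P(W > Z) = 1/4.
Summing min(W,Z)·P(x,y) over outcomes with W > Z gives 5/12.
E[min(W, Z) | W > Z] = (5/12) / (1/4) = 5/3.

5/3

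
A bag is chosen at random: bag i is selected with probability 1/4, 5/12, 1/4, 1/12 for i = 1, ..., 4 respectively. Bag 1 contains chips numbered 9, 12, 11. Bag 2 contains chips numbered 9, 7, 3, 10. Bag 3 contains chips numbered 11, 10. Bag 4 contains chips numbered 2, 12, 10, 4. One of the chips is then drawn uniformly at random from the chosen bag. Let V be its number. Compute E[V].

427/48

E[V | bag 1] = (9+12+11)/3 = 32/3.
E[V | bag 2] = (9+7+3+10)/4 = 29/4.
E[V | bag 3] = (11+10)/2 = 21/2.
E[V | bag 4] = (2+12+10+4)/4 = 7.
E[V] = (1/4)·(32/3) + (5/12)·(29/4) + (1/4)·(21/2) + (1/12)·(7) = 427/48.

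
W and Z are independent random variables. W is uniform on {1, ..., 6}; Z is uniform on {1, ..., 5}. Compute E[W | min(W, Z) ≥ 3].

9/2

P(min(W, Z) ≥ 3) = 2/5.
Summing W·P(x,y) over outcomes with min(W, Z) ≥ 3 gives 9/5.
E[W | min(W, Z) ≥ 3] = (9/5) / (2/5) = 9/2.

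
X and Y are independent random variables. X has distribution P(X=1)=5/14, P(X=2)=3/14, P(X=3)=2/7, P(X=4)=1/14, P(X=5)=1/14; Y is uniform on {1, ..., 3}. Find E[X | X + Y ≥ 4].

80/29

P(X + Y ≥ 4) = 29/42.
Summing X·P(x,y) over outcomes with X + Y ≥ 4 gives 40/21.
E[X | X + Y ≥ 4] = (40/21) / (29/42) = 80/29.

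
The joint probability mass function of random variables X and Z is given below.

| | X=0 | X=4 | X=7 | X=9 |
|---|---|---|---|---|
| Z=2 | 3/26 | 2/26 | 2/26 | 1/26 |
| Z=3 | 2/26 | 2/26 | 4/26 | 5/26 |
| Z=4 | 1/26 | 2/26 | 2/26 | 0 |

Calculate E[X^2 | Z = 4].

26

P(Z = 4) = 5/26.
Σ X^2·P over the event = 0·(1/26) + 16·(2/26) + 49·(2/26) = 5.
E[X^2 | Z = 4] = (5) / (5/26) = 26.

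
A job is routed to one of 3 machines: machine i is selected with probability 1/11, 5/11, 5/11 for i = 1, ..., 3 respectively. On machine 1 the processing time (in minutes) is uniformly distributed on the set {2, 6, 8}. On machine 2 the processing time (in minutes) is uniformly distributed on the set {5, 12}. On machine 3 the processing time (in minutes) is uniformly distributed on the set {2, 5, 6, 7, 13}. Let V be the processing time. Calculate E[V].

E[V | machine 1] = (2+6+8)/3 = 16/3.
E[V | machine 2] = (5+12)/2 = 17/2.
E[V | machine 3] = (2+5+6+7+13)/5 = 33/5.
E[V] = (1/11)·(16/3) + (5/11)·(17/2) + (5/11)·(33/5) = 485/66.

485/66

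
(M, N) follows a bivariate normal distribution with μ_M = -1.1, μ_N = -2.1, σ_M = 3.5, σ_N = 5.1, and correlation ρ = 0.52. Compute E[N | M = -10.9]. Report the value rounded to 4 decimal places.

-9.5256

For a bivariate normal, E[N | M=x] = μ_N + ρ·(σ_N/σ_M)·(x − μ_M).
E[N | M=-10.9] = -2.1 + (0.52)·(5.1/3.5)·(-10.9 − (-1.1)) = -2.1 + (0.75771)·(-9.8) = -9.5256.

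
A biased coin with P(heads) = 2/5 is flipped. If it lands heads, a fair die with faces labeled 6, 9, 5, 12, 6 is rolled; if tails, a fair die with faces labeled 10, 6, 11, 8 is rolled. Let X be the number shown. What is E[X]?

E[X | heads] = (6+9+5+12+6)/5 = 38/5.
E[X | tails] = (10+6+11+8)/4 = 35/4.
E[X] = (2/5)·(38/5) + (3/5)·(35/4) = 829/100.

829/100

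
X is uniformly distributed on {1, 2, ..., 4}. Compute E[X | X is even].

Given X is even, X is equally likely to be any of {2, 4}.
E[X | X is even] = (2 + 4) / 2 = 3.

3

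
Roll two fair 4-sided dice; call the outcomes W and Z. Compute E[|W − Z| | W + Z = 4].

P(W + Z = 4) = 3/16.
Summing |W−Z|·P(x,y) over outcomes with W + Z = 4 gives 1/4.
E[|W − Z| | W + Z = 4] = (1/4) / (3/16) = 4/3.

4/3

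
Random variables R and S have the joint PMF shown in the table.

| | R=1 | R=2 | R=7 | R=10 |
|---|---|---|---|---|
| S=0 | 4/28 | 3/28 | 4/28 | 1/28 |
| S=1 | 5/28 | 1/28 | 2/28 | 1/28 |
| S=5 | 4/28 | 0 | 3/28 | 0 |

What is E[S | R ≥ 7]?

18/11

P(R ≥ 7) = 11/28.
Σ S·P over the event = 0·(4/28) + 1·(2/28) + 5·(3/28) + 0·(1/28) + 1·(1/28) = 9/14.
E[S | R ≥ 7] = (9/14) / (11/28) = 18/11.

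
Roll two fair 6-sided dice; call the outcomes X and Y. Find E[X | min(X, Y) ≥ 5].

Outcomes with min(X, Y) ≥ 5: (5,5), (5,6), (6,5), (6,6), each with probability 1/36.
E[X | min(X, Y) ≥ 5] = (5 + 5 + 6 + 6) / 4 = 11/2.

11/2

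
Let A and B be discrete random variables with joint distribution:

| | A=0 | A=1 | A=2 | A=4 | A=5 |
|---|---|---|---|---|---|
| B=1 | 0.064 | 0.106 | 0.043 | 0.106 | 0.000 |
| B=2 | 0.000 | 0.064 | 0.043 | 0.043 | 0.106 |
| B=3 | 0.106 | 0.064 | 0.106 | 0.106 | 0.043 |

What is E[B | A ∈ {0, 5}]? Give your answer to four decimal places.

2.2665

P(A ∈ {0, 5}) = 0.319.
Σ B·P over the event = 1·(0.064) + 3·(0.106) + 2·(0.106) + 3·(0.043) = 0.723.
E[B | A ∈ {0, 5}] = (0.723) / (0.319) = 2.2665.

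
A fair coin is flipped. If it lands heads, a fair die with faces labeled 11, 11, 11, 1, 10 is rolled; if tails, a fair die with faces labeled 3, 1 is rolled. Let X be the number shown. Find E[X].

E[X | heads] = (11+11+11+1+10)/5 = 44/5.
E[X | tails] = (3+1)/2 = 2.
E[X] = (1/2)·(44/5) + (1/2)·(2) = 27/5.

27/5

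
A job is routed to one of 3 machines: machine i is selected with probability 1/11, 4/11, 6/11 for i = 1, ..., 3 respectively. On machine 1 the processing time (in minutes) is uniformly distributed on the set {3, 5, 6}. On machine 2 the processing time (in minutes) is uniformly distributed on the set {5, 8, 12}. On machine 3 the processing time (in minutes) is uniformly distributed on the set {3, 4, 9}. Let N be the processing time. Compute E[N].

70/11

E[N | machine 1] = (3+5+6)/3 = 14/3.
E[N | machine 2] = (5+8+12)/3 = 25/3.
E[N | machine 3] = (3+4+9)/3 = 16/3.
E[N] = (1/11)·(14/3) + (4/11)·(25/3) + (6/11)·(16/3) = 70/11.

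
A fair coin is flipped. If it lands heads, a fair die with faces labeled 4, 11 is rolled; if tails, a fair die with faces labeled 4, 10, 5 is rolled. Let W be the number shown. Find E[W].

E[W | heads] = (4+11)/2 = 15/2.
E[W | tails] = (4+10+5)/3 = 19/3.
E[W] = (1/2)·(15/2) + (1/2)·(19/3) = 83/12.

83/12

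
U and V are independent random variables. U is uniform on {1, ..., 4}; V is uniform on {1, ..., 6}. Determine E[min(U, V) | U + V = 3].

Outcomes with U + V = 3: (1,2), (2,1), each with probability 1/24.
E[min(U, V) | U + V = 3] = (1 + 1) / 2 = 1.

1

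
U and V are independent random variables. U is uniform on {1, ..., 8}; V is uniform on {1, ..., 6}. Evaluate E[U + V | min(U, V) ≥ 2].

P(min(U, V) ≥ 2) = 35/48.
Summing (U+V)·P(x,y) over outcomes with min(U, V) ≥ 2 gives 105/16.
E[U + V | min(U, V) ≥ 2] = (105/16) / (35/48) = 9.

9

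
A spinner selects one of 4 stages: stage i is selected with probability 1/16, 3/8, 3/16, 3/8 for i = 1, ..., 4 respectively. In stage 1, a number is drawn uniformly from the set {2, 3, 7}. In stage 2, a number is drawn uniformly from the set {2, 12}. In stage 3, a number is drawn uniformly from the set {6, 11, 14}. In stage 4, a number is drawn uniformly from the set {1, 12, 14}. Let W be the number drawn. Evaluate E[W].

E[W | stage 1] = (2+3+7)/3 = 4.
E[W | stage 2] = (2+12)/2 = 7.
E[W | stage 3] = (6+11+14)/3 = 31/3.
E[W | stage 4] = (1+12+14)/3 = 9.
E[W] = (1/16)·(4) + (3/8)·(7) + (3/16)·(31/3) + (3/8)·(9) = 131/16.

131/16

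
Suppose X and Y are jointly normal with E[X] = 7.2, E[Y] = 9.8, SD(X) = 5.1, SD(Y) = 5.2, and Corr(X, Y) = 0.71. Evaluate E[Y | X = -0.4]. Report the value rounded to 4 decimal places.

For a bivariate normal, E[Y | X=x] = μ_Y + ρ·(σ_Y/σ_X)·(x − μ_X).
E[Y | X=-0.4] = 9.8 + (0.71)·(5.2/5.1)·(-0.4 − (7.2)) = 9.8 + (0.72392)·(-7.6) = 4.2982.

4.2982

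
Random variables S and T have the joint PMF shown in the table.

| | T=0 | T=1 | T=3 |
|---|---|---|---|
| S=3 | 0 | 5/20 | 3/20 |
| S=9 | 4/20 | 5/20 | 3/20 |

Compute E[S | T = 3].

6

P(T = 3) = 3/10.
Σ S·P over the event = 3·(3/20) + 9·(3/20) = 9/5.
E[S | T = 3] = (9/5) / (3/10) = 6.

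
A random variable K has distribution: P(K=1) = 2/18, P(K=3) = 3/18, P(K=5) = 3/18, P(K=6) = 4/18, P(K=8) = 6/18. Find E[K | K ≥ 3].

P(K ≥ 3) = 8/9.
Σ over the event: 3·1/6 + 5·1/6 + 6·2/9 + 8·1/3 = 16/3.
E[K | K ≥ 3] = (16/3) / (8/9) = 6.

6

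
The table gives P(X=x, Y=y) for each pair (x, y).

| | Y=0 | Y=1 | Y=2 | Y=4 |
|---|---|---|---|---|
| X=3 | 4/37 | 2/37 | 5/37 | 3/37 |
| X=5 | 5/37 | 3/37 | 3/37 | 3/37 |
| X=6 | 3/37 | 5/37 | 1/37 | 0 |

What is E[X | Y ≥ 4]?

P(Y ≥ 4) = 6/37.
Σ X·P over the event = 3·(3/37) + 5·(3/37) = 24/37.
E[X | Y ≥ 4] = (24/37) / (6/37) = 4.

4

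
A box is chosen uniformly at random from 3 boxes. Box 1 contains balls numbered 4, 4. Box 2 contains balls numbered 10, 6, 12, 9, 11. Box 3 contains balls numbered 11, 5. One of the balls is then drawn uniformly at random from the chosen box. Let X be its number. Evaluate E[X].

36/5

E[X | box 1] = (4+4)/2 = 4.
E[X | box 2] = (10+6+12+9+11)/5 = 48/5.
E[X | box 3] = (11+5)/2 = 8.
E[X] = (1/3)·(4) + (1/3)·(48/5) + (1/3)·(8) = 36/5.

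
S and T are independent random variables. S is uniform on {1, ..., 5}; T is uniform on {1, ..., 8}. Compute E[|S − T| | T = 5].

2

Outcomes with T = 5: (1,5), (2,5), (3,5), (4,5), (5,5), each with probability 1/40.
E[|S − T| | T = 5] = (4 + 3 + 2 + 1 + 0) / 5 = 2.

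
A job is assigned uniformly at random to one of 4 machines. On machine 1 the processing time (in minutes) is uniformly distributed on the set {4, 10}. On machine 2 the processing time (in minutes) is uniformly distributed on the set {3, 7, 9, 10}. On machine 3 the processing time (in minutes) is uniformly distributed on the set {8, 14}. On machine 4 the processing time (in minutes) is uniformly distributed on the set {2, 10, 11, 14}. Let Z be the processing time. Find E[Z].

E[Z | machine 1] = (4+10)/2 = 7.
E[Z | machine 2] = (3+7+9+10)/4 = 29/4.
E[Z | machine 3] = (8+14)/2 = 11.
E[Z | machine 4] = (2+10+11+14)/4 = 37/4.
E[Z] = (1/4)·(7) + (1/4)·(29/4) + (1/4)·(11) + (1/4)·(37/4) = 69/8.

69/8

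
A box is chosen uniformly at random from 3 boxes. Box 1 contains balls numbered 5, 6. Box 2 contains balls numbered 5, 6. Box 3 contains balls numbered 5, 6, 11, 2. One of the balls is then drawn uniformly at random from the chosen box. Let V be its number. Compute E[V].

E[V | box 1] = (5+6)/2 = 11/2.
E[V | box 2] = (5+6)/2 = 11/2.
E[V | box 3] = (5+6+11+2)/4 = 6.
By the law of total expectation,
E[V] = (1/3)·(11/2) + (1/3)·(11/2) + (1/3)·(6) = 17/3.

17/3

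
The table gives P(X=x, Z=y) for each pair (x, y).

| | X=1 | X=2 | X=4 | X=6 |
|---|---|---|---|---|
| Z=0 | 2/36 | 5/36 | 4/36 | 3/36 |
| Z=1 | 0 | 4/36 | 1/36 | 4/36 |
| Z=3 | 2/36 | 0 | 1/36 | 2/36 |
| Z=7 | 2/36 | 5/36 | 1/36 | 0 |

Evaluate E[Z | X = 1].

P(X = 1) = 1/6.
Summing Z·P(X=x,Z=y) over the conditioning event gives 5/9.
E[Z | X = 1] = (5/9) / (1/6) = 10/3.

10/3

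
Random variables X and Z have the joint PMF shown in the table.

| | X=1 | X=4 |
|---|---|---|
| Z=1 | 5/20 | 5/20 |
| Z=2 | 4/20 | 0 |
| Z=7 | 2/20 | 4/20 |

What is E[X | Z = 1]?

5/2

P(Z = 1) = 1/2.
Σ X·P over the event = 1·(5/20) + 4·(5/20) = 5/4.
E[X | Z = 1] = (5/4) / (1/2) = 5/2.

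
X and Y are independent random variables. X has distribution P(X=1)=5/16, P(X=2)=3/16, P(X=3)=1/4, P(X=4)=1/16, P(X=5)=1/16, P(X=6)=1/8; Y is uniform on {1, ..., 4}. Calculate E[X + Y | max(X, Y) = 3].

P(max(X, Y) = 3) = 5/16.
Summing (X+Y)·P(x,y) over outcomes with max(X, Y) = 3 gives 95/64.
E[X + Y | max(X, Y) = 3] = (95/64) / (5/16) = 19/4.

19/4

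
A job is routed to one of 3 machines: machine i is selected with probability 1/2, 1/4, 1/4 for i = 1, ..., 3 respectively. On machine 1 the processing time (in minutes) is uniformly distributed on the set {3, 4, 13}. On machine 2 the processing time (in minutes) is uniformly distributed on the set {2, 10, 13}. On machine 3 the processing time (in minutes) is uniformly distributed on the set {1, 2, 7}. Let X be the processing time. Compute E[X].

25/4

E[X | machine 1] = (3+4+13)/3 = 20/3.
E[X | machine 2] = (2+10+13)/3 = 25/3.
E[X | machine 3] = (1+2+7)/3 = 10/3.
E[X] = (1/2)·(20/3) + (1/4)·(25/3) + (1/4)·(10/3) = 25/4.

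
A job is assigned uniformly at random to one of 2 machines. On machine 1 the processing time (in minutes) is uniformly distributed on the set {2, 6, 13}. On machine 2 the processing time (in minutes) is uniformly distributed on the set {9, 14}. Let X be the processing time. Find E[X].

37/4

E[X | machine 1] = (2+6+13)/3 = 7.
E[X | machine 2] = (9+14)/2 = 23/2.
E[X] = (1/2)·(7) + (1/2)·(23/2) = 37/4.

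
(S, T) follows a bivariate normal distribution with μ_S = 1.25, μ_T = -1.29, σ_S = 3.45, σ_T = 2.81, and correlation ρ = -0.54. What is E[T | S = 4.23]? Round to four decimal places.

The regression of T on S has slope ρ·σ_T/σ_S and passes through (μ_S, μ_T).
E[T | S=4.23] = -1.29 + (-0.54)·(2.81/3.45)·(4.23 − (1.25)) = -1.29 + (-0.43983)·(2.98) = -2.6007.

-2.6007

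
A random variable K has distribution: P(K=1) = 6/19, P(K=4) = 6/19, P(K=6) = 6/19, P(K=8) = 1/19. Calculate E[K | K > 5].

P(K > 5) = 7/19.
Σ over the event: 6·6/19 + 8·1/19 = 44/19.
E[K | K > 5] = (44/19) / (7/19) = 44/7.

44/7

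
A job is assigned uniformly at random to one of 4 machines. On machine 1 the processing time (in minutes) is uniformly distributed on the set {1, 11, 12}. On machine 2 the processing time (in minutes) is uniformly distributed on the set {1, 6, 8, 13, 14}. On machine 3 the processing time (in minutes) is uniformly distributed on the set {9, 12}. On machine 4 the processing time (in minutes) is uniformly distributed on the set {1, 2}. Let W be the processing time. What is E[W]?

71/10

E[W | machine 1] = (1+11+12)/3 = 8.
E[W | machine 2] = (1+6+8+13+14)/5 = 42/5.
E[W | machine 3] = (9+12)/2 = 21/2.
E[W | machine 4] = (1+2)/2 = 3/2.
E[W] = (1/4)·(8) + (1/4)·(42/5) + (1/4)·(21/2) + (1/4)·(3/2) = 71/10.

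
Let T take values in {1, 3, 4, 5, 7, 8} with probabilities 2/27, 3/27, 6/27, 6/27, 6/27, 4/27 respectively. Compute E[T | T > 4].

13/2

P(T > 4) = 16/27.
Σ over the event: 5·2/9 + 7·2/9 + 8·4/27 = 104/27.
E[T | T > 4] = (104/27) / (16/27) = 13/2.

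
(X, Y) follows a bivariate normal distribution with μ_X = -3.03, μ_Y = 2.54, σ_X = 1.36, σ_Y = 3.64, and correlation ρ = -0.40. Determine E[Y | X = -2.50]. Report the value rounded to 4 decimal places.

1.9726

The regression of Y on X has slope ρ·σ_Y/σ_X and passes through (μ_X, μ_Y).
E[Y | X=-2.50] = 2.54 + (-0.40)·(3.64/1.36)·(-2.50 − (-3.03)) = 2.54 + (-1.0706)·(0.53) = 1.9726.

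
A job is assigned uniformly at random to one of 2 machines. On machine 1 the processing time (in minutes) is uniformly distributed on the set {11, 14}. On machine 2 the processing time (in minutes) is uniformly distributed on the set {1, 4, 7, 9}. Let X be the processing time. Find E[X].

E[X | machine 1] = (11+14)/2 = 25/2.
E[X | machine 2] = (1+4+7+9)/4 = 21/4.
E[X] = (1/2)·(25/2) + (1/2)·(21/4) = 71/8.

71/8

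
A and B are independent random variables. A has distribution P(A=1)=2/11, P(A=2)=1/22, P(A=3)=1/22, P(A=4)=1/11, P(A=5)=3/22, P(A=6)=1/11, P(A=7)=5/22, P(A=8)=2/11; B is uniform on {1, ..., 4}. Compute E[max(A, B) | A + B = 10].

P(A + B = 10) = 1/8.
Summing max(A,B)·P(x,y) over outcomes with A + B = 10 gives 79/88.
E[max(A, B) | A + B = 10] = (79/88) / (1/8) = 79/11.

79/11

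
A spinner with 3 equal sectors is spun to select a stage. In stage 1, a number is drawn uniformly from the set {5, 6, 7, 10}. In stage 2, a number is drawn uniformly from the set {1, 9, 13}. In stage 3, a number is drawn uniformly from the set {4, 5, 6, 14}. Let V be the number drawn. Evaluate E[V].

263/36

E[V | stage 1] = (5+6+7+10)/4 = 7.
E[V | stage 2] = (1+9+13)/3 = 23/3.
E[V | stage 3] = (4+5+6+14)/4 = 29/4.
E[V] = (1/3)·(7) + (1/3)·(23/3) + (1/3)·(29/4) = 263/36.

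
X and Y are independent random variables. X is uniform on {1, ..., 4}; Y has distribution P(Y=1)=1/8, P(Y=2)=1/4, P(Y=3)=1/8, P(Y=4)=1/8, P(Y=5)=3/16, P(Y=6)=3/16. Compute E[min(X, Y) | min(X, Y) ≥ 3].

17/5

P(min(X, Y) ≥ 3) = 5/16.
Summing min(X,Y)·P(x,y) over outcomes with min(X, Y) ≥ 3 gives 17/16.
E[min(X, Y) | min(X, Y) ≥ 3] = (17/16) / (5/16) = 17/5.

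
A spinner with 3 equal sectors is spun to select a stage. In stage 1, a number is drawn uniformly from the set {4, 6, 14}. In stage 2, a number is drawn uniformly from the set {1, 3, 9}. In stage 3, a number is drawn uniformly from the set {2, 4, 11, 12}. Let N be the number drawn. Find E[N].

E[N | stage 1] = (4+6+14)/3 = 8.
E[N | stage 2] = (1+3+9)/3 = 13/3.
E[N | stage 3] = (2+4+11+12)/4 = 29/4.
E[N] = (1/3)·(8) + (1/3)·(13/3) + (1/3)·(29/4) = 235/36.

235/36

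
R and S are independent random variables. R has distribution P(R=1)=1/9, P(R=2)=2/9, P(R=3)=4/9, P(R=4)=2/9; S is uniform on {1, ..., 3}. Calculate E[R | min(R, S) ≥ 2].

P(min(R, S) ≥ 2) = 16/27.
Summing R·P(x,y) over outcomes with min(R, S) ≥ 2 gives 16/9.
E[R | min(R, S) ≥ 2] = (16/9) / (16/27) = 3.

3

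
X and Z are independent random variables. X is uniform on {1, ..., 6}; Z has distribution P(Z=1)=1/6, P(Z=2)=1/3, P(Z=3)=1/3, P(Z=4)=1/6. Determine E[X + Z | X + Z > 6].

P(X + Z > 6) = 5/12.
Summing (X+Z)·P(x,y) over outcomes with X + Z > 6 gives 119/36.
E[X + Z | X + Z > 6] = (119/36) / (5/12) = 119/15.

119/15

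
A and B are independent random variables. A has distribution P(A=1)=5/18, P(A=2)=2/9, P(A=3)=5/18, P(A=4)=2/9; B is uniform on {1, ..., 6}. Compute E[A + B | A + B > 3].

P(A + B > 3) = 47/54.
Summing (A+B)·P(x,y) over outcomes with A + B > 3 gives 605/108.
E[A + B | A + B > 3] = (605/108) / (47/54) = 605/94.

605/94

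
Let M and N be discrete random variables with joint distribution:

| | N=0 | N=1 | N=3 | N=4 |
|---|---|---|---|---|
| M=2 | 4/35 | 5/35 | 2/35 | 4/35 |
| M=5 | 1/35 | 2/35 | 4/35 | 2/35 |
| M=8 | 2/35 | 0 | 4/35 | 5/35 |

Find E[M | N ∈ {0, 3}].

5

P(N ∈ {0, 3}) = 17/35.
Σ M·P over the event = 2·(4/35) + 2·(2/35) + 5·(1/35) + 5·(4/35) + 8·(2/35) + 8·(4/35) = 17/7.
E[M | N ∈ {0, 3}] = (17/7) / (17/35) = 5.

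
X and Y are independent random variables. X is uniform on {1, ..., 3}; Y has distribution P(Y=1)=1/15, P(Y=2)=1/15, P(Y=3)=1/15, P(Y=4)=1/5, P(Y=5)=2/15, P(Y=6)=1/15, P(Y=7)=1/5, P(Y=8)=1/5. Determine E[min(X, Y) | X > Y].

4/3

P(X > Y) = 1/15.
Summing min(X,Y)·P(x,y) over outcomes with X > Y gives 4/45.
E[min(X, Y) | X > Y] = (4/45) / (1/15) = 4/3.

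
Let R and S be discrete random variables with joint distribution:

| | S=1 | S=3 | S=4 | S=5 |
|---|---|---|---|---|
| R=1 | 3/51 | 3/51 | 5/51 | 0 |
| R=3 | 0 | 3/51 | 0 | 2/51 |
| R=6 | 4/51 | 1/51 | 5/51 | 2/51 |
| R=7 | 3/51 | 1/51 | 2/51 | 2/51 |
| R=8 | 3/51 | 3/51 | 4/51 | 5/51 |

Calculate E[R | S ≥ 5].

72/11

P(S ≥ 5) = 11/51.
Summing R·P(R=x,S=y) over the conditioning event gives 24/17.
E[R | S ≥ 5] = (24/17) / (11/51) = 72/11.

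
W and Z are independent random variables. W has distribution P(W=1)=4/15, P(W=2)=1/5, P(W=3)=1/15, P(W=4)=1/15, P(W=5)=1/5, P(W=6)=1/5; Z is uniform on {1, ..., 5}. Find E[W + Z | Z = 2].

16/3

P(Z = 2) = 1/5.
Summing (W+Z)·P(x,y) over outcomes with Z = 2 gives 16/15.
E[W + Z | Z = 2] = (16/15) / (1/5) = 16/3.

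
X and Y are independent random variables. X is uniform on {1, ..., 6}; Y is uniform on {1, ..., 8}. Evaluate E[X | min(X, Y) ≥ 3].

P(min(X, Y) ≥ 3) = 1/2.
Summing X·P(x,y) over outcomes with min(X, Y) ≥ 3 gives 9/4.
E[X | min(X, Y) ≥ 3] = (9/4) / (1/2) = 9/2.

9/2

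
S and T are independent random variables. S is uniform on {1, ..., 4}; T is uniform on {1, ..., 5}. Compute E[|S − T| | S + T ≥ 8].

1

Outcomes with S + T ≥ 8: (3,5), (4,4), (4,5), each with probability 1/20.
E[|S − T| | S + T ≥ 8] = (2 + 0 + 1) / 3 = 1.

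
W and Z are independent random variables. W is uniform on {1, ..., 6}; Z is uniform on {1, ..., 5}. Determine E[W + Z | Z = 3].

P(Z = 3) = 1/5.
Summing (W+Z)·P(x,y) over outcomes with Z = 3 gives 13/10.
E[W + Z | Z = 3] = (13/10) / (1/5) = 13/2.

13/2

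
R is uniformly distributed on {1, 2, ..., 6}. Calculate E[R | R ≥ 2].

4

Given R ≥ 2, R is equally likely to be any of {2, 3, 4, 5, 6}.
E[R | R ≥ 2] = (2 + 3 + 4 + 5 + 6) / 5 = 4.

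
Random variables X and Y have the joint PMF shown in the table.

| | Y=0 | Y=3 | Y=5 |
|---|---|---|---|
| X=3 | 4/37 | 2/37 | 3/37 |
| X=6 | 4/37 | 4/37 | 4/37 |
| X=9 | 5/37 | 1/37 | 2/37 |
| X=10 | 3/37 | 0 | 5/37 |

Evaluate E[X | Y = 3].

39/7

P(Y = 3) = 7/37.
Σ X·P over the event = 3·(2/37) + 6·(4/37) + 9·(1/37) = 39/37.
E[X | Y = 3] = (39/37) / (7/37) = 39/7.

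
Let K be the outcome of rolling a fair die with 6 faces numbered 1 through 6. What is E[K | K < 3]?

Given K < 3, K is equally likely to be any of {1, 2}.
E[K | K < 3] = (1 + 2) / 2 = 3/2.

3/2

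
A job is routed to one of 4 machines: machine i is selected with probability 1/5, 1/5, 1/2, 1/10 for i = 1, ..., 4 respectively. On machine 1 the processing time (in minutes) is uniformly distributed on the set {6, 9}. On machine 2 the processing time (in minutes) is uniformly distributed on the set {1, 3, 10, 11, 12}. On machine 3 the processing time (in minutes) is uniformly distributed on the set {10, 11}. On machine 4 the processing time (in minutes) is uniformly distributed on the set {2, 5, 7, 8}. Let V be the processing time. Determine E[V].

E[V | machine 1] = (6+9)/2 = 15/2.
E[V | machine 2] = (1+3+10+11+12)/5 = 37/5.
E[V | machine 3] = (10+11)/2 = 21/2.
E[V | machine 4] = (2+5+7+8)/4 = 11/2.
By the law of total expectation,
E[V] = (1/5)·(15/2) + (1/5)·(37/5) + (1/2)·(21/2) + (1/10)·(11/2) = 439/50.

439/50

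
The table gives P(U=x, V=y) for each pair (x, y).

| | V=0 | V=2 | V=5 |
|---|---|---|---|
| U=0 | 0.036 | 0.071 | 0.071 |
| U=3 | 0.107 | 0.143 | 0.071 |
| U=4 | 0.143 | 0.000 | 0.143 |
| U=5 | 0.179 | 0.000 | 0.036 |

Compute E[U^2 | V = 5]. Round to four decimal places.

11.9221

P(V = 5) = 0.321.
Σ U^2·P over the event = 0·(0.071) + 9·(0.071) + 16·(0.143) + 25·(0.036) = 3.827.
E[U^2 | V = 5] = (3.827) / (0.321) = 11.9221.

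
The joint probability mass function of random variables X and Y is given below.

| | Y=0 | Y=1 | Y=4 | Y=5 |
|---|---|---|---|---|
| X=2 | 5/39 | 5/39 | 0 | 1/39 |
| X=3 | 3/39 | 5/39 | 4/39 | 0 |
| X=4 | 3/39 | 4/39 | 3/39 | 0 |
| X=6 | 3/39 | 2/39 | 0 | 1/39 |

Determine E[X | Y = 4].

P(Y = 4) = 7/39.
Σ X·P over the event = 3·(4/39) + 4·(3/39) = 8/13.
E[X | Y = 4] = (8/13) / (7/39) = 24/7.

24/7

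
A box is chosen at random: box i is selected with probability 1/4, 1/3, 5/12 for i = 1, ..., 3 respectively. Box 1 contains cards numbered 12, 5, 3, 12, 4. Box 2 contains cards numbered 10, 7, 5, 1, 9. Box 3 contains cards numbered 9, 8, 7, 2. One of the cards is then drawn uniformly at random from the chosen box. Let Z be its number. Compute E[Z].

797/120

E[Z | box 1] = (12+5+3+12+4)/5 = 36/5.
E[Z | box 2] = (10+7+5+1+9)/5 = 32/5.
E[Z | box 3] = (9+8+7+2)/4 = 13/2.
By the law of total expectation,
E[Z] = (1/4)·(36/5) + (1/3)·(32/5) + (5/12)·(13/2) = 797/120.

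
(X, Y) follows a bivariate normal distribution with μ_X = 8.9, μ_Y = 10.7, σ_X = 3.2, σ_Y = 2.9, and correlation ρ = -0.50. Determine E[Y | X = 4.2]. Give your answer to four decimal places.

The regression of Y on X has slope ρ·σ_Y/σ_X and passes through (μ_X, μ_Y).
E[Y | X=4.2] = 10.7 + (-0.50)·(2.9/3.2)·(4.2 − (8.9)) = 10.7 + (-0.45312)·(-4.7) = 12.8297.

12.8297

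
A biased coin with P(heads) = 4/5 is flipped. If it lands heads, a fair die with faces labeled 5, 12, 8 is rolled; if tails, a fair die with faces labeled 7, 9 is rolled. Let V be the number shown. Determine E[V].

E[V | heads] = (5+12+8)/3 = 25/3.
E[V | tails] = (7+9)/2 = 8.
By the law of total expectation,
E[V] = (4/5)·(25/3) + (1/5)·(8) = 124/15.

124/15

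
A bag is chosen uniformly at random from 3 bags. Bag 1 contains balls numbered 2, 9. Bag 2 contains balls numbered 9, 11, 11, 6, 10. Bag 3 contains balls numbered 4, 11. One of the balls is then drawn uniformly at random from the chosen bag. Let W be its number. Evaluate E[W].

112/15

E[W | bag 1] = (2+9)/2 = 11/2.
E[W | bag 2] = (9+11+11+6+10)/5 = 47/5.
E[W | bag 3] = (4+11)/2 = 15/2.
By the law of total expectation,
E[W] = (1/3)·(11/2) + (1/3)·(47/5) + (1/3)·(15/2) = 112/15.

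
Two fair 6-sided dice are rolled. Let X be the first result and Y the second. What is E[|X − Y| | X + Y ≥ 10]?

1

Outcomes with X + Y ≥ 10: (4,6), (5,5), (5,6), (6,4), (6,5), (6,6), each with probability 1/36.
E[|X − Y| | X + Y ≥ 10] = (2 + 0 + 1 + 2 + 1 + 0) / 6 = 1.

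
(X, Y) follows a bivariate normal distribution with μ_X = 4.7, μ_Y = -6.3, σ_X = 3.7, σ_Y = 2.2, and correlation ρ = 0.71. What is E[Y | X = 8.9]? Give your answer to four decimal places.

-4.5269

E[Y | X=x] = μ_Y + ρ(σ_Y/σ_X)(x − μ_X) for jointly normal variables.
E[Y | X=8.9] = -6.3 + (0.71)·(2.2/3.7)·(8.9 − (4.7)) = -6.3 + (0.42216)·(4.2) = -4.5269.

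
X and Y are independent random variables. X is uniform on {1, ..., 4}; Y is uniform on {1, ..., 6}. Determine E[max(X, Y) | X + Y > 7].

Outcomes with X + Y > 7: (2,6), (3,5), (3,6), (4,4), (4,5), (4,6), each with probability 1/24.
E[max(X, Y) | X + Y > 7] = (6 + 5 + 6 + 4 + 5 + 6) / 6 = 16/3.

16/3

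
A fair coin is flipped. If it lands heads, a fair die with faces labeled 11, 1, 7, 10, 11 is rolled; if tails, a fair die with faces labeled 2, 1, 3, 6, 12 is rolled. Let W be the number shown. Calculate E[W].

32/5

E[W | heads] = (11+1+7+10+11)/5 = 8.
E[W | tails] = (2+1+3+6+12)/5 = 24/5.
By the law of total expectation,
E[W] = (1/2)·(8) + (1/2)·(24/5) = 32/5.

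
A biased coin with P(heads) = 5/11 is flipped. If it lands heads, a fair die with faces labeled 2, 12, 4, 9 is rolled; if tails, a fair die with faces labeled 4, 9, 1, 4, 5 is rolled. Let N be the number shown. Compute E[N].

1227/220

E[N | heads] = (2+12+4+9)/4 = 27/4.
E[N | tails] = (4+9+1+4+5)/5 = 23/5.
E[N] = (5/11)·(27/4) + (6/11)·(23/5) = 1227/220.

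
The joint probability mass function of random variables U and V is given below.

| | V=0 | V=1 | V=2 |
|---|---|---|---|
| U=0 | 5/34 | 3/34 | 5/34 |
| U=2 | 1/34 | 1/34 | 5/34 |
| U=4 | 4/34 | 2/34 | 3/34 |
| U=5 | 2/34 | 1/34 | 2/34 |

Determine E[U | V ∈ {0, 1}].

43/19

P(V ∈ {0, 1}) = 19/34.
Σ U·P over the event = 0·(5/34) + 0·(3/34) + 2·(1/34) + 2·(1/34) + 4·(4/34) + 4·(2/34) + 5·(2/34) + 5·(1/34) = 43/34.
E[U | V ∈ {0, 1}] = (43/34) / (19/34) = 43/19.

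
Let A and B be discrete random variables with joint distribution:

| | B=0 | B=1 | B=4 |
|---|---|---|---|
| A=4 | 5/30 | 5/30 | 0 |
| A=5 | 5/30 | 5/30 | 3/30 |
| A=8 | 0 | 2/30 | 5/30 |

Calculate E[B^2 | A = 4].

P(A = 4) = 1/3.
Σ B^2·P over the event = 0·(5/30) + 1·(5/30) = 1/6.
E[B^2 | A = 4] = (1/6) / (1/3) = 1/2.

1/2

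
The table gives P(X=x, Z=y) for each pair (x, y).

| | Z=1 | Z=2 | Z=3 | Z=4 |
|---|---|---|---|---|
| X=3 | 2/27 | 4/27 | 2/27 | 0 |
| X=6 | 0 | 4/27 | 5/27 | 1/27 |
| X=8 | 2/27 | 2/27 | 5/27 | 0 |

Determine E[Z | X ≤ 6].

43/18

P(X ≤ 6) = 2/3.
Summing Z·P(X=x,Z=y) over the conditioning event gives 43/27.
E[Z | X ≤ 6] = (43/27) / (2/3) = 43/18.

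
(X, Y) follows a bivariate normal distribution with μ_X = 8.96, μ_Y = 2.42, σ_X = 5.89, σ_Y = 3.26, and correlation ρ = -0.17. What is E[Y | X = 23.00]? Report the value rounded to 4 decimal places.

For a bivariate normal, E[Y | X=x] = μ_Y + ρ·(σ_Y/σ_X)·(x − μ_X).
E[Y | X=23.00] = 2.42 + (-0.17)·(3.26/5.89)·(23.00 − (8.96)) = 2.42 + (-0.0940917)·(14.04) = 1.0990.

1.0990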